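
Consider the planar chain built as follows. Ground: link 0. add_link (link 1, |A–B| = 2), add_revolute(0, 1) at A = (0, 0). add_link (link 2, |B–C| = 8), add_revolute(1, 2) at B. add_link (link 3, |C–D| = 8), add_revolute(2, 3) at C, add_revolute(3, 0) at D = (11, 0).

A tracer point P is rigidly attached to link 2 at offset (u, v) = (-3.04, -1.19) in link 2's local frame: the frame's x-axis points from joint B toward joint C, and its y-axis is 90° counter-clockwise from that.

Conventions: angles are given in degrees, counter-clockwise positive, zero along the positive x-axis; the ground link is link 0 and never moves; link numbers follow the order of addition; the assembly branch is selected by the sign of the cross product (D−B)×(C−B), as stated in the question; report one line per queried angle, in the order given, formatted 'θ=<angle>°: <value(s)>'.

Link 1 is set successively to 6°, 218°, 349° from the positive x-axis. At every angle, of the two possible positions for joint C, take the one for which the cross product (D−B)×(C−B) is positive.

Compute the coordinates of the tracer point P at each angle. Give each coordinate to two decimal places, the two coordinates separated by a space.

A=(0,0), D=(11.00,0)
θ=6°: B = A + 2.00·(cos6°, sin6°) = (1.9890, 0.2091)
θ=6°: |BD| = 9.0134
θ=6°: circle(B,8.00) ∩ circle(D,8.00): a=4.5067, h=6.6098
θ=6°:   candidates: C₊=(6.6478,6.7126) cross=59.577; C₋=(6.3412,-6.5035) cross=-59.577
θ=6°:   branch + wants cross > 0 → take C=(6.6478,6.7126) (cross=59.577)
θ=6°: ex = (C−B)/|BC| = (0.5823,0.8129); ey = (-0.8129,0.5823)
θ=6°: P = B + -3.04·ex + -1.19·ey = (1.1861,-2.9553)
θ=218°: B = A + 2.00·(cos218°, sin218°) = (-1.5760, -1.2313)
θ=218°: |BD| = 12.6362
θ=218°: circle(B,8.00) ∩ circle(D,8.00): a=6.3181, h=4.9073
θ=218°:   candidates: C₊=(4.2338,4.2683) cross=62.010; C₋=(5.1902,-5.4996) cross=-62.010
θ=218°:   branch + wants cross > 0 → take C=(4.2338,4.2683) (cross=62.010)
θ=218°: ex = (C−B)/|BC| = (0.7262,0.6875); ey = (-0.6875,0.7262)
θ=218°: P = B + -3.04·ex + -1.19·ey = (-2.9657,-4.1854)
θ=349°: B = A + 2.00·(cos349°, sin349°) = (1.9633, -0.3816)
θ=349°: |BD| = 9.0448
θ=349°: circle(B,8.00) ∩ circle(D,8.00): a=4.5224, h=6.5991
θ=349°:   candidates: C₊=(6.2032,6.4024) cross=59.687; C₋=(6.7601,-6.7840) cross=-59.687
θ=349°:   branch + wants cross > 0 → take C=(6.2032,6.4024) (cross=59.687)
θ=349°: ex = (C−B)/|BC| = (0.5300,0.8480); ey = (-0.8480,0.5300)
θ=349°: P = B + -3.04·ex + -1.19·ey = (1.3612,-3.5902)

θ=6°: 1.19 -2.96
θ=218°: -2.97 -4.19
θ=349°: 1.36 -3.59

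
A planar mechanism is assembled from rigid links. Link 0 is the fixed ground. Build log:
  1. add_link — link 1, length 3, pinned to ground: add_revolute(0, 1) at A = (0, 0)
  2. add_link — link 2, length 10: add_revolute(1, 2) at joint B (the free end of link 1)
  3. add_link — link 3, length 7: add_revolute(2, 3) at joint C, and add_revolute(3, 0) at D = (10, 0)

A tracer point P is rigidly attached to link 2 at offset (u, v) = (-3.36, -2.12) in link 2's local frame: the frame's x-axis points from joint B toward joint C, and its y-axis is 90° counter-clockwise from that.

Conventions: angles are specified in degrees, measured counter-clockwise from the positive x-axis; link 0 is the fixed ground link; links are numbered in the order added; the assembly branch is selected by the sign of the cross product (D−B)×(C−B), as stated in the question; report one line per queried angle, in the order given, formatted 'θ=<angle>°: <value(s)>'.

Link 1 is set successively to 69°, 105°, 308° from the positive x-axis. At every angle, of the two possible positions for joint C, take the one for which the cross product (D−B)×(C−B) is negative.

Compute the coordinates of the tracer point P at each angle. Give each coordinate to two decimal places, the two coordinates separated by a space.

A=(0,0), D=(10.00,0)
θ=69°: B = A + 3.00·(cos69°, sin69°) = (1.0751, 2.8007)
θ=69°: |BD| = 9.3540
θ=69°: circle(B,10.00) ∩ circle(D,7.00): a=7.4031, h=6.7226
θ=69°:   candidates: C₊=(10.1514,6.9984) cross=62.884; C₋=(6.1257,-5.8301) cross=-62.884
θ=69°:   branch - wants cross < 0 → take C=(6.1257,-5.8301) (cross=-62.884)
θ=69°: ex = (C−B)/|BC| = (0.5051,-0.8631); ey = (0.8631,0.5051)
θ=69°: P = B + -3.36·ex + -2.12·ey = (-2.4516,4.6300)
θ=105°: B = A + 3.00·(cos105°, sin105°) = (-0.7765, 2.8978)
θ=105°: |BD| = 11.1593
θ=105°: circle(B,10.00) ∩ circle(D,7.00): a=7.8647, h=6.1762
θ=105°:   candidates: C₊=(8.4223,6.8199) cross=68.922; C₋=(5.2147,-5.1089) cross=-68.922
θ=105°:   branch - wants cross < 0 → take C=(5.2147,-5.1089) (cross=-68.922)
θ=105°: ex = (C−B)/|BC| = (0.5991,-0.8007); ey = (0.8007,0.5991)
θ=105°: P = B + -3.36·ex + -2.12·ey = (-4.4869,4.3179)
θ=308°: B = A + 3.00·(cos308°, sin308°) = (1.8470, -2.3640)
θ=308°: |BD| = 8.4888
θ=308°: circle(B,10.00) ∩ circle(D,7.00): a=7.2484, h=6.8892
θ=308°:   candidates: C₊=(6.8900,6.2712) cross=58.481; C₋=(10.7272,-6.9621) cross=-58.481
θ=308°:   branch - wants cross < 0 → take C=(10.7272,-6.9621) (cross=-58.481)
θ=308°: ex = (C−B)/|BC| = (0.8880,-0.4598); ey = (0.4598,0.8880)
θ=308°: P = B + -3.36·ex + -2.12·ey = (-2.1116,-2.7017)

θ=69°: -2.45 4.63
θ=105°: -4.49 4.32
θ=308°: -2.11 -2.70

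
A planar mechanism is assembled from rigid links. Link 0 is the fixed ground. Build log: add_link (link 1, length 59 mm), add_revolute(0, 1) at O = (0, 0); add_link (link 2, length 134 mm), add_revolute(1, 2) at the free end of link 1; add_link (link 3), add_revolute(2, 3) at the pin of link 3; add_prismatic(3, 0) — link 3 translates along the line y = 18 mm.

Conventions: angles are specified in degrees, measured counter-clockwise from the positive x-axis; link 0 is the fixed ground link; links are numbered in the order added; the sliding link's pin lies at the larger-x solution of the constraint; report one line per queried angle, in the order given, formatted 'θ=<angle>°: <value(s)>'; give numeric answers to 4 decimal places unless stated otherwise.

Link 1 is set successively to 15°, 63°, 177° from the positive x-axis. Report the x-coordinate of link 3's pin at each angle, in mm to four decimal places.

geometry: r = 59 mm, L = 134 mm, e = 18 mm
θ=15°: crank pin P = (r cos θ, r sin θ) = (56.989624, 15.270324)
θ=15°: h = r sin θ − e = 15.270324 − 18 = -2.729676
θ=15°: x = r cos θ + √(L² − h²) = 56.989624 + 133.972194 = 190.961818
θ=63°: crank pin P = (r cos θ, r sin θ) = (26.785439, 52.569385)
θ=63°: h = r sin θ − e = 52.569385 − 18 = 34.569385
θ=63°: x = r cos θ + √(L² − h²) = 26.785439 + 129.464117 = 156.249557
θ=177°: crank pin P = (r cos θ, r sin θ) = (-58.919143, 3.087821)
θ=177°: h = r sin θ − e = 3.087821 − 18 = -14.912179
θ=177°: x = r cos θ + √(L² − h²) = -58.919143 + 133.167665 = 74.248522

θ=15°: 190.9618
θ=63°: 156.2496
θ=177°: 74.2485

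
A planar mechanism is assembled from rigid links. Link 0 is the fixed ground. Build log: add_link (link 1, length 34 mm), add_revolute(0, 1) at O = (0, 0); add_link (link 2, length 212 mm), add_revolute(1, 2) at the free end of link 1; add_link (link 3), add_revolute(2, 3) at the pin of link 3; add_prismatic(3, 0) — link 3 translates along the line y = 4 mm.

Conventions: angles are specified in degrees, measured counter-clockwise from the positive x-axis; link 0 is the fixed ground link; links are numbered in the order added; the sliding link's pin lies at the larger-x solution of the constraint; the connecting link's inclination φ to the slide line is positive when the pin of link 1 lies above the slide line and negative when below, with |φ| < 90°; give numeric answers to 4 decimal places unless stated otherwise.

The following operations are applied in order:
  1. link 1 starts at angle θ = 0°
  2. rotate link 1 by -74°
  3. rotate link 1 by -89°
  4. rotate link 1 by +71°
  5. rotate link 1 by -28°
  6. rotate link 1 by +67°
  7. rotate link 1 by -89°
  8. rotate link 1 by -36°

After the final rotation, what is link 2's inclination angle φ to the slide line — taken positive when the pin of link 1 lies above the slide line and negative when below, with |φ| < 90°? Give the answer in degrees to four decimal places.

geometry: r = 34 mm, L = 212 mm, e = 4 mm; θ starts at 0°
rotate link 1 by -74°: θ ← 0° -74° = -74°
rotate link 1 by -89°: θ ← -74° -89° = -163°
rotate link 1 by +71°: θ ← -163° +71° = -92°
rotate link 1 by -28°: θ ← -92° -28° = -120°
rotate link 1 by +67°: θ ← -120° +67° = -53°
rotate link 1 by -89°: θ ← -53° -89° = -142°
rotate link 1 by -36°: θ ← -142° -36° = -178°
h = r sin θ − e = -1.186583 − 4 = -5.186583
sin φ = h / L = -5.186583 / 212 = -0.02446501
φ = arcsin(-0.02446501) = -1.401882°

-1.4019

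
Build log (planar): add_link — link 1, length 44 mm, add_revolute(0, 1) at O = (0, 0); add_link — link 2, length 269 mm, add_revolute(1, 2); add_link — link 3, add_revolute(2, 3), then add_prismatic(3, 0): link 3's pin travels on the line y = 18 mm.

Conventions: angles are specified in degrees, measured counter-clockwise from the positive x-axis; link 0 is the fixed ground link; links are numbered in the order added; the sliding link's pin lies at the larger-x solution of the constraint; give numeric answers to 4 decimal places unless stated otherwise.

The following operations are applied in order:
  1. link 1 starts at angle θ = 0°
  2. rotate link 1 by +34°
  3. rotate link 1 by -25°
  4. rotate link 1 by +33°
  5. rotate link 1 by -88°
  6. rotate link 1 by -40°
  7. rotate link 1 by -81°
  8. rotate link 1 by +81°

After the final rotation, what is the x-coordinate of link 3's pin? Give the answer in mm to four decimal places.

geometry: r = 44 mm, L = 269 mm, e = 18 mm; θ starts at 0°
rotate link 1 by +34°: θ ← 0° +34° = 34°
rotate link 1 by -25°: θ ← 34° -25° = 9°
rotate link 1 by +33°: θ ← 9° +33° = 42°
rotate link 1 by -88°: θ ← 42° -88° = -46°
rotate link 1 by -40°: θ ← -46° -40° = -86°
rotate link 1 by -81°: θ ← -86° -81° = -167°
rotate link 1 by +81°: θ ← -167° +81° = -86°
crank pin P = (r cos θ, r sin θ) = (3.069285, -43.892818)
h = r sin θ − e = -43.892818 − 18 = -61.892818
x = r cos θ + √(L² − h²) = 3.069285 + 261.782885 = 264.852170

264.8522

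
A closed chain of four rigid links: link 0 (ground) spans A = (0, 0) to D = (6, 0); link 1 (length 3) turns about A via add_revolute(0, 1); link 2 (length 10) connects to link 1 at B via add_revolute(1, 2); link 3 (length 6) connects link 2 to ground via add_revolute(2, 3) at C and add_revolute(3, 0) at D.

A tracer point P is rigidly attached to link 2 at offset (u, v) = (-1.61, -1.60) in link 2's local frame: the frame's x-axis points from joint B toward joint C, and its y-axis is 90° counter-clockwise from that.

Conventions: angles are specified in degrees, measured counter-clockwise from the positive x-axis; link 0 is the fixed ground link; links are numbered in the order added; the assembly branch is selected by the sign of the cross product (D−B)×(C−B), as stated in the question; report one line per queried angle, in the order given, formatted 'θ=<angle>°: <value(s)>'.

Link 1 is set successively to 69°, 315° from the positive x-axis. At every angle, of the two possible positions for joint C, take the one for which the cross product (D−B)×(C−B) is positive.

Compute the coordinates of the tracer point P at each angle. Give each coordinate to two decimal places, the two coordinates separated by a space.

A=(0,0), D=(6.00,0)
θ=69°: B = A + 3.00·(cos69°, sin69°) = (1.0751, 2.8007)
θ=69°: |BD| = 5.6656
θ=69°: circle(B,10.00) ∩ circle(D,6.00): a=8.4809, h=5.2985
θ=69°:   candidates: C₊=(11.0666,3.2140) cross=30.019; C₋=(5.8280,-5.9975) cross=-30.019
θ=69°:   branch + wants cross > 0 → take C=(11.0666,3.2140) (cross=30.019)
θ=69°: ex = (C−B)/|BC| = (0.9991,0.0413); ey = (-0.0413,0.9991)
θ=69°: P = B + -1.61·ex + -1.60·ey = (-0.4674,1.1356)
θ=315°: B = A + 3.00·(cos315°, sin315°) = (2.1213, -2.1213)
θ=315°: |BD| = 4.4209
θ=315°: circle(B,10.00) ∩ circle(D,6.00): a=9.4488, h=3.2741
θ=315°:   candidates: C₊=(8.8402,5.2852) cross=14.474; C₋=(11.9823,-0.4599) cross=-14.474
θ=315°:   branch + wants cross > 0 → take C=(8.8402,5.2852) (cross=14.474)
θ=315°: ex = (C−B)/|BC| = (0.6719,0.7406); ey = (-0.7406,0.6719)
θ=315°: P = B + -1.61·ex + -1.60·ey = (2.2246,-4.3888)

θ=69°: -0.47 1.14
θ=315°: 2.22 -4.39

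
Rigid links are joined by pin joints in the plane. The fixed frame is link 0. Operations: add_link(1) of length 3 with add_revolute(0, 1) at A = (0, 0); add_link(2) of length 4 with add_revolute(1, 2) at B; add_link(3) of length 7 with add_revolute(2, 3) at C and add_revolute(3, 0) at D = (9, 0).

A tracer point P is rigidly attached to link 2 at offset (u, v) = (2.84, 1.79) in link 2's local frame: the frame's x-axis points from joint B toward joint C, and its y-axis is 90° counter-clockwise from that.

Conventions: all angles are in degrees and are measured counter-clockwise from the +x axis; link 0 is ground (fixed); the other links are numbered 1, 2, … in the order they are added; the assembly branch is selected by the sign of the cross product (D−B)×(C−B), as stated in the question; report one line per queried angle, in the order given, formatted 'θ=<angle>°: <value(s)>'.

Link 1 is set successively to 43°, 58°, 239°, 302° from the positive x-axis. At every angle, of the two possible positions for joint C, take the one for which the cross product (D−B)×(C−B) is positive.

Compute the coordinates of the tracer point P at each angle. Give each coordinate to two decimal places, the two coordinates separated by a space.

A=(0,0), D=(9.00,0)
θ=43°: B = A + 3.00·(cos43°, sin43°) = (2.1941, 2.0460)
θ=43°: |BD| = 7.1068
θ=43°: circle(B,4.00) ∩ circle(D,7.00): a=1.2317, h=3.8056
θ=43°:   candidates: C₊=(4.4692,5.3359) cross=27.046; C₋=(2.2780,-1.9531) cross=-27.046
θ=43°:   branch + wants cross > 0 → take C=(4.4692,5.3359) (cross=27.046)
θ=43°: ex = (C−B)/|BC| = (0.5688,0.8225); ey = (-0.8225,0.5688)
θ=43°: P = B + 2.84·ex + 1.79·ey = (2.3372,5.4000)
θ=58°: B = A + 3.00·(cos58°, sin58°) = (1.5898, 2.5441)
θ=58°: |BD| = 7.8348
θ=58°: circle(B,4.00) ∩ circle(D,7.00): a=1.8114, h=3.5663
θ=58°:   candidates: C₊=(4.4611,5.3290) cross=27.942; C₋=(2.1449,-1.4171) cross=-27.942
θ=58°:   branch + wants cross > 0 → take C=(4.4611,5.3290) (cross=27.942)
θ=58°: ex = (C−B)/|BC| = (0.7178,0.6962); ey = (-0.6962,0.7178)
θ=58°: P = B + 2.84·ex + 1.79·ey = (2.3822,5.8063)
θ=239°: B = A + 3.00·(cos239°, sin239°) = (-1.5451, -2.5715)
θ=239°: |BD| = 10.8541
θ=239°: circle(B,4.00) ∩ circle(D,7.00): a=3.9069, h=0.8580
θ=239°:   candidates: C₊=(2.0473,-0.8124) cross=9.312; C₋=(2.4538,-2.4794) cross=-9.312
θ=239°:   branch + wants cross > 0 → take C=(2.0473,-0.8124) (cross=9.312)
θ=239°: ex = (C−B)/|BC| = (0.8981,0.4398); ey = (-0.4398,0.8981)
θ=239°: P = B + 2.84·ex + 1.79·ey = (0.2183,0.2851)
θ=302°: B = A + 3.00·(cos302°, sin302°) = (1.5898, -2.5441)
θ=302°: |BD| = 7.8348
θ=302°: circle(B,4.00) ∩ circle(D,7.00): a=1.8114, h=3.5663
θ=302°:   candidates: C₊=(2.1449,1.4171) cross=27.942; C₋=(4.4611,-5.3290) cross=-27.942
θ=302°:   branch + wants cross > 0 → take C=(2.1449,1.4171) (cross=27.942)
θ=302°: ex = (C−B)/|BC| = (0.1388,0.9903); ey = (-0.9903,0.1388)
θ=302°: P = B + 2.84·ex + 1.79·ey = (0.2113,0.5168)

θ=43°: 2.34 5.40
θ=58°: 2.38 5.81
θ=239°: 0.22 0.29
θ=302°: 0.21 0.52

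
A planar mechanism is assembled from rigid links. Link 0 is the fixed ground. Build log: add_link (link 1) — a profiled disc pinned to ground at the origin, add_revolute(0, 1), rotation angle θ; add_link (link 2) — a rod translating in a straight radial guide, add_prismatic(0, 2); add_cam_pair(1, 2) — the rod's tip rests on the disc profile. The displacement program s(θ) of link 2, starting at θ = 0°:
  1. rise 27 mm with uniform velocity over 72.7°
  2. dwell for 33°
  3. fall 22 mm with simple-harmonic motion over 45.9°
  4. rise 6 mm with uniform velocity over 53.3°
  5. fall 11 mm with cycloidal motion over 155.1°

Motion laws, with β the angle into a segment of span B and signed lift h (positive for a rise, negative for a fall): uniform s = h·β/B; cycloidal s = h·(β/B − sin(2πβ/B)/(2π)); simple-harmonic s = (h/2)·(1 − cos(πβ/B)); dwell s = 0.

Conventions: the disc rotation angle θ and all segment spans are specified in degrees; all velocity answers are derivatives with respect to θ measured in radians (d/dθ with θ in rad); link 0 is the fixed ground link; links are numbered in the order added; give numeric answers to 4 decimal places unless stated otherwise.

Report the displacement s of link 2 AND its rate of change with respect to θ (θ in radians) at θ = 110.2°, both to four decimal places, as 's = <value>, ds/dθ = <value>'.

seg 1 [0°–72.7°] uniform, h=27: full span → s += 27 → s = 27.0000
seg 2 [72.7°–105.7°] dwell: s stays 27.0000
seg 3 [105.7°–151.6°] simple-harmonic, h=-22: θ=110.2° here. β=4.5, B=45.9. -22/2·(1 − cos(π·0.0980)) = -0.5176 → s = 26.4824
velocity in seg [105.7°–151.6°] (simple-harmonic), θ in radians: β = 4.5° = 0.0785 rad, B = 45.9° = 0.8011 rad; ds/dθ = (πh/(2B)) sin(πβ/B) = (π·(-22)/(2·0.8011)) sin(π·0.0980) = -13.077174 mm/rad

s = 26.4824, ds/dθ = -13.0772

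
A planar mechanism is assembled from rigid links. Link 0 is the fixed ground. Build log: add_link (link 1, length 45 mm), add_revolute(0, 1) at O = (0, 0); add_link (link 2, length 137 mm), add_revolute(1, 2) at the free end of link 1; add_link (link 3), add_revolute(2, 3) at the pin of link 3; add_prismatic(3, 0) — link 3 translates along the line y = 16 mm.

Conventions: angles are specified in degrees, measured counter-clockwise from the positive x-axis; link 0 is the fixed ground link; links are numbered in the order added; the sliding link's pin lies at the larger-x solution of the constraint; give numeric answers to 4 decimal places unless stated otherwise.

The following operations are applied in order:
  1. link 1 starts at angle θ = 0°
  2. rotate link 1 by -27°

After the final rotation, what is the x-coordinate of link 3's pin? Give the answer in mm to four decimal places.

geometry: r = 45 mm, L = 137 mm, e = 16 mm; θ starts at 0°
rotate link 1 by -27°: θ ← 0° -27° = -27°
crank pin P = (r cos θ, r sin θ) = (40.095294, -20.429572)
h = r sin θ − e = -20.429572 − 16 = -36.429572
x = r cos θ + √(L² − h²) = 40.095294 + 132.067734 = 172.163027

172.1630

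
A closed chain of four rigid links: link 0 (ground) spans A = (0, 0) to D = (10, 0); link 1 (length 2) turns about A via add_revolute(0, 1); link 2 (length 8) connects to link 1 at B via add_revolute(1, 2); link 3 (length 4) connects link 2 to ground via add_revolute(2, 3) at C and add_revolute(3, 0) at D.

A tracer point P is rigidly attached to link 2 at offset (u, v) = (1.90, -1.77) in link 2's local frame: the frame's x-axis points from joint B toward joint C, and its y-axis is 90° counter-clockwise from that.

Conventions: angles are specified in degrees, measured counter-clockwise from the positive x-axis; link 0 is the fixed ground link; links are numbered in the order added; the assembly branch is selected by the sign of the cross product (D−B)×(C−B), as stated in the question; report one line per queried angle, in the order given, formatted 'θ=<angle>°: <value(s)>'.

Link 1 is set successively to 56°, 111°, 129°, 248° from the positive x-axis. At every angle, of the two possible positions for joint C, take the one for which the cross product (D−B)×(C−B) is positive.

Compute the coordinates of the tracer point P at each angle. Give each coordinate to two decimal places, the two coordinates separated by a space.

A=(0,0), D=(10.00,0)
θ=56°: B = A + 2.00·(cos56°, sin56°) = (1.1184, 1.6581)
θ=56°: |BD| = 9.0351
θ=56°: circle(B,8.00) ∩ circle(D,4.00): a=7.1738, h=3.5406
θ=56°:   candidates: C₊=(8.8202,3.8220) cross=31.990; C₋=(7.5206,-3.1389) cross=-31.990
θ=56°:   branch + wants cross > 0 → take C=(8.8202,3.8220) (cross=31.990)
θ=56°: ex = (C−B)/|BC| = (0.9627,0.2705); ey = (-0.2705,0.9627)
θ=56°: P = B + 1.90·ex + -1.77·ey = (3.4263,0.4680)
θ=111°: B = A + 2.00·(cos111°, sin111°) = (-0.7167, 1.8672)
θ=111°: |BD| = 10.8782
θ=111°: circle(B,8.00) ∩ circle(D,4.00): a=7.6453, h=2.3556
θ=111°:   candidates: C₊=(7.2195,2.8755) cross=25.624; C₋=(6.4108,-1.7657) cross=-25.624
θ=111°:   branch + wants cross > 0 → take C=(7.2195,2.8755) (cross=25.624)
θ=111°: ex = (C−B)/|BC| = (0.9920,0.1260); ey = (-0.1260,0.9920)
θ=111°: P = B + 1.90·ex + -1.77·ey = (1.3912,0.3508)
θ=129°: B = A + 2.00·(cos129°, sin129°) = (-1.2586, 1.5543)
θ=129°: |BD| = 11.3654
θ=129°: circle(B,8.00) ∩ circle(D,4.00): a=7.7944, h=1.8021
θ=129°:   candidates: C₊=(6.7090,2.2736) cross=20.482; C₋=(6.2161,-1.2968) cross=-20.482
θ=129°:   branch + wants cross > 0 → take C=(6.7090,2.2736) (cross=20.482)
θ=129°: ex = (C−B)/|BC| = (0.9960,0.0899); ey = (-0.0899,0.9960)
θ=129°: P = B + 1.90·ex + -1.77·ey = (0.7928,-0.0377)
θ=248°: B = A + 2.00·(cos248°, sin248°) = (-0.7492, -1.8544)
θ=248°: |BD| = 10.9080
θ=248°: circle(B,8.00) ∩ circle(D,4.00): a=7.6542, h=2.3266
θ=248°:   candidates: C₊=(6.3981,1.7396) cross=25.378; C₋=(7.1891,-2.8459) cross=-25.378
θ=248°:   branch + wants cross > 0 → take C=(6.3981,1.7396) (cross=25.378)
θ=248°: ex = (C−B)/|BC| = (0.8934,0.4492); ey = (-0.4492,0.8934)
θ=248°: P = B + 1.90·ex + -1.77·ey = (1.7434,-2.5821)

θ=56°: 3.43 0.47
θ=111°: 1.39 0.35
θ=129°: 0.79 -0.04
θ=248°: 1.74 -2.58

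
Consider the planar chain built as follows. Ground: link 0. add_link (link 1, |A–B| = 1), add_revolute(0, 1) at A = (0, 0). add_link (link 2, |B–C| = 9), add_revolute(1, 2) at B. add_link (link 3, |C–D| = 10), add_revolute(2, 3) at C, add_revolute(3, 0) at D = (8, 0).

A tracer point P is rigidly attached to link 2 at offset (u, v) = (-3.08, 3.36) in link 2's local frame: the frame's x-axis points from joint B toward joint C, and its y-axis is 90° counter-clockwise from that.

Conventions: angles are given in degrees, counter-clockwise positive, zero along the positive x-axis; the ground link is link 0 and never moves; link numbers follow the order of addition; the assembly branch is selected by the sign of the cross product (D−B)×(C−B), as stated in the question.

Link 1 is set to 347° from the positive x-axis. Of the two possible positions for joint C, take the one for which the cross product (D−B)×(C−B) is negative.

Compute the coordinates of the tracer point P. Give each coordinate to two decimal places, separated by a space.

A=(0,0), D=(8.00,0)
B = A + 1.00·(cos347°, sin347°) = (0.9744, -0.2250)
|BD| = 7.0292
circle(B,9.00) ∩ circle(D,10.00): a=2.1631, h=8.7362
  candidates: C₊=(2.8568,8.5760) cross=61.409; C₋=(3.4160,-8.8874) cross=-61.409
  branch - wants cross < 0 → take C=(3.4160,-8.8874) (cross=-61.409)
ex = (C−B)/|BC| = (0.2713,-0.9625); ey = (0.9625,0.2713)
P = B + -3.08·ex + 3.36·ey = (3.3728,3.6511)

3.37 3.65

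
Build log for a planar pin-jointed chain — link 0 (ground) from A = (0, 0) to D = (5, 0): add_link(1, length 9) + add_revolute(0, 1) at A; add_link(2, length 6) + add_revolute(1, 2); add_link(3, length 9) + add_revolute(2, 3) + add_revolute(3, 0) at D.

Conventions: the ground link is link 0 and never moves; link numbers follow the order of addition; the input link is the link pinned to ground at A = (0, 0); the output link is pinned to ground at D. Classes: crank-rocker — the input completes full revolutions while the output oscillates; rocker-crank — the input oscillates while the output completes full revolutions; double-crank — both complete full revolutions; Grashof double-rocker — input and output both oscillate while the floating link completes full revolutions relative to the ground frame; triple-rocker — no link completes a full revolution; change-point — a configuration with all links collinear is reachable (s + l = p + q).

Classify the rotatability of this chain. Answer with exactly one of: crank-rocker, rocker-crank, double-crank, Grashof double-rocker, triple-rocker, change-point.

lengths: ground=5, input=9, coupler=6, output=9
sorted: s=5 (shortest), l=9 (longest), p+q=15
s + l = 14 vs p + q = 15
s + l < p + q (Grashof) with shortest = ground link → double-crank

double-crank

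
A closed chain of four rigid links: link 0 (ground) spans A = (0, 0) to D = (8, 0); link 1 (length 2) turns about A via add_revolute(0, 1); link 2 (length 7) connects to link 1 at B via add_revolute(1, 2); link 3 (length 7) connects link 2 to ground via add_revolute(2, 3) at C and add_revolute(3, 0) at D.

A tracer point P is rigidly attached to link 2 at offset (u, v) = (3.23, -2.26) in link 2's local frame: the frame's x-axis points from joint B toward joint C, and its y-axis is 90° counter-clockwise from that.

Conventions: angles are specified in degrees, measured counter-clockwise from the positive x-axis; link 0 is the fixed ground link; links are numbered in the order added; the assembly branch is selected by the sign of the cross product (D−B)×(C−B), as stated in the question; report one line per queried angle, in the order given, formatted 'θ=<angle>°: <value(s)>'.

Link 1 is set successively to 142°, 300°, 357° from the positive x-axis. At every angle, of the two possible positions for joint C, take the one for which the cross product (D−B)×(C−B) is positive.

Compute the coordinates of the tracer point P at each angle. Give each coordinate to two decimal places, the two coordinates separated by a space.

A=(0,0), D=(8.00,0)
θ=142°: B = A + 2.00·(cos142°, sin142°) = (-1.5760, 1.2313)
θ=142°: |BD| = 9.6549
θ=142°: circle(B,7.00) ∩ circle(D,7.00): a=4.8274, h=5.0691
θ=142°:   candidates: C₊=(3.8585,5.6434) cross=48.942; C₋=(2.5655,-4.4121) cross=-48.942
θ=142°:   branch + wants cross > 0 → take C=(3.8585,5.6434) (cross=48.942)
θ=142°: ex = (C−B)/|BC| = (0.7764,0.6303); ey = (-0.6303,0.7764)
θ=142°: P = B + 3.23·ex + -2.26·ey = (2.3561,1.5126)
θ=300°: B = A + 2.00·(cos300°, sin300°) = (1.0000, -1.7321)
θ=300°: |BD| = 7.2111
θ=300°: circle(B,7.00) ∩ circle(D,7.00): a=3.6056, h=6.0000
θ=300°:   candidates: C₊=(3.0588,4.9583) cross=43.267; C₋=(5.9412,-6.6904) cross=-43.267
θ=300°:   branch + wants cross > 0 → take C=(3.0588,4.9583) (cross=43.267)
θ=300°: ex = (C−B)/|BC| = (0.2941,0.9558); ey = (-0.9558,0.2941)
θ=300°: P = B + 3.23·ex + -2.26·ey = (4.1100,0.6904)
θ=357°: B = A + 2.00·(cos357°, sin357°) = (1.9973, -0.1047)
θ=357°: |BD| = 6.0037
θ=357°: circle(B,7.00) ∩ circle(D,7.00): a=3.0018, h=6.3237
θ=357°:   candidates: C₊=(4.8884,6.2704) cross=37.965; C₋=(5.1089,-6.3751) cross=-37.965
θ=357°:   branch + wants cross > 0 → take C=(4.8884,6.2704) (cross=37.965)
θ=357°: ex = (C−B)/|BC| = (0.4130,0.9107); ey = (-0.9107,0.4130)
θ=357°: P = B + 3.23·ex + -2.26·ey = (5.3895,1.9035)

θ=142°: 2.36 1.51
θ=300°: 4.11 0.69
θ=357°: 5.39 1.90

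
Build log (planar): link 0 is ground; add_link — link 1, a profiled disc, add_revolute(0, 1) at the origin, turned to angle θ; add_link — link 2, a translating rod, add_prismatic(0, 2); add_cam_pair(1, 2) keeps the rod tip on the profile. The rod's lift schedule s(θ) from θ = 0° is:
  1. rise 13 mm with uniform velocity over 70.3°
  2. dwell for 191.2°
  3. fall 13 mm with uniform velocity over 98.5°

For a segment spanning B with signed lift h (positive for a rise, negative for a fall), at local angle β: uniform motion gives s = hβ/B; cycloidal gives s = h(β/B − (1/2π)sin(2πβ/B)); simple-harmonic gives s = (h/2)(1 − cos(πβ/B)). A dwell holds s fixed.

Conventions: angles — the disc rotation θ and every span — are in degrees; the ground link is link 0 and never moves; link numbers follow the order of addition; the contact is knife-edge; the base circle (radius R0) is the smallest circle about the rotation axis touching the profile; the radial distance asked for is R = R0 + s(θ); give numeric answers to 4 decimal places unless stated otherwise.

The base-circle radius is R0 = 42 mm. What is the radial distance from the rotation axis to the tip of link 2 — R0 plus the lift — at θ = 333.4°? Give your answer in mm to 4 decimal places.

seg 1 [0°–70.3°] uniform, h=13: full span → s += 13 → s = 13.0000
seg 2 [70.3°–261.5°] dwell: s stays 13.0000
seg 3 [261.5°–360°] uniform, h=-13: θ=333.4° here. β=71.9, B=98.5. -13·71.9/98.5 = -9.4893 → s = 3.5107
R = R0 + s = 42 + 3.5107 = 45.5107

45.5107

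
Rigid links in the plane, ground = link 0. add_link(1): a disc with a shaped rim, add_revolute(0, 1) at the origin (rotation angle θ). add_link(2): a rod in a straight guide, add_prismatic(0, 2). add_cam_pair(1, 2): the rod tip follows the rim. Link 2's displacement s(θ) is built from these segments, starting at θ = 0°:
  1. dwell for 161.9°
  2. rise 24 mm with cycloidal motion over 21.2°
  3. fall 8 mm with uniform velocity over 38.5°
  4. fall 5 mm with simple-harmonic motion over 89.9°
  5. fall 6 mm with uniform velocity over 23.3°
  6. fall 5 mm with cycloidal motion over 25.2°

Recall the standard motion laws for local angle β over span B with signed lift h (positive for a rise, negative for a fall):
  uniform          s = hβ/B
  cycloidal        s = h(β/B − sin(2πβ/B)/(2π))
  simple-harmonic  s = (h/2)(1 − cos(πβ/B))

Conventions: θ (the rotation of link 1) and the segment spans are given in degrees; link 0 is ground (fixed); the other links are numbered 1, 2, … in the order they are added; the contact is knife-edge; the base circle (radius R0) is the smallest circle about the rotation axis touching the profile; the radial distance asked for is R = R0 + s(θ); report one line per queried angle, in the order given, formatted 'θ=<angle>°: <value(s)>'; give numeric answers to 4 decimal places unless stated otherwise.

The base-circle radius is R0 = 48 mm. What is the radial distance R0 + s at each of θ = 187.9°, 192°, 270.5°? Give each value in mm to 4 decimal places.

segment 1 (0° to 161.9°, dwell): s unchanged at 0.0000
segment 2 (161.9° to 183.1°, cycloidal, h = 24) is passed completely: s = 0.0000 + (24) = 24.0000
θ = 187.9° falls in segment 3 (183.1° to 221.6°, uniform, h = -8): β = 187.9 − 183.1 = 4.8°, B = 38.5°; Δs = -8·4.8/38.5 = -0.9974; s = 24.0000 − 0.9974 = 23.0026
θ = 192° falls in segment 3 (183.1° to 221.6°, uniform, h = -8): β = 192 − 183.1 = 8.9°, B = 38.5°; Δs = -8·8.9/38.5 = -1.8494; s = 24.0000 − 1.8494 = 22.1506
segment 3 (183.1° to 221.6°, uniform, h = -8) is passed completely: s = 24.0000 + (-8) = 16.0000
θ = 270.5° falls in segment 4 (221.6° to 311.5°, simple-harmonic, h = -5): β = 270.5 − 221.6 = 48.9°, B = 89.9°; Δs = -5/2·(1 − cos(π·0.5439)) = -2.8440; s = 16.0000 − 2.8440 = 13.1560
θ=187.9°: R = R0 + s = 48 + 23.0026 = 71.0026
θ=192°: R = R0 + s = 48 + 22.1506 = 70.1506
θ=270.5°: R = R0 + s = 48 + 13.1560 = 61.1560

θ=187.9°: 71.0026
θ=192°: 70.1506
θ=270.5°: 61.1560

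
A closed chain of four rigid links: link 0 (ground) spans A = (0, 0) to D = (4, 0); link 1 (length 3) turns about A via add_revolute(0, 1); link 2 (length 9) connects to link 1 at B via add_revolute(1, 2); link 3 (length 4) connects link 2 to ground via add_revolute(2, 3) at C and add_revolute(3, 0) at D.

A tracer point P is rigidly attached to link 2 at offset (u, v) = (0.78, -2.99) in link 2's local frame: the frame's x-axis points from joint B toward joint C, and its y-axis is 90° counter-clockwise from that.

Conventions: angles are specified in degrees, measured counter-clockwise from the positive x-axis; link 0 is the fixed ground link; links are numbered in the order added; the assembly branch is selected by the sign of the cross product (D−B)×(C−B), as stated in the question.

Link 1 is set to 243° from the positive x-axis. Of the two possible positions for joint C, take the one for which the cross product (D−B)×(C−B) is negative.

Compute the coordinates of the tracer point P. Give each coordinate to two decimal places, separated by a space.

A=(0,0), D=(4.00,0)
B = A + 3.00·(cos243°, sin243°) = (-1.3620, -2.6730)
|BD| = 5.9913
circle(B,9.00) ∩ circle(D,4.00): a=8.4202, h=3.1781
  candidates: C₊=(4.7558,3.9279) cross=19.041; C₋=(7.5917,-1.7607) cross=-19.041
  branch - wants cross < 0 → take C=(7.5917,-1.7607) (cross=-19.041)
ex = (C−B)/|BC| = (0.9948,0.1014); ey = (-0.1014,0.9948)
P = B + 0.78·ex + -2.99·ey = (-0.2829,-5.5685)

-0.28 -5.57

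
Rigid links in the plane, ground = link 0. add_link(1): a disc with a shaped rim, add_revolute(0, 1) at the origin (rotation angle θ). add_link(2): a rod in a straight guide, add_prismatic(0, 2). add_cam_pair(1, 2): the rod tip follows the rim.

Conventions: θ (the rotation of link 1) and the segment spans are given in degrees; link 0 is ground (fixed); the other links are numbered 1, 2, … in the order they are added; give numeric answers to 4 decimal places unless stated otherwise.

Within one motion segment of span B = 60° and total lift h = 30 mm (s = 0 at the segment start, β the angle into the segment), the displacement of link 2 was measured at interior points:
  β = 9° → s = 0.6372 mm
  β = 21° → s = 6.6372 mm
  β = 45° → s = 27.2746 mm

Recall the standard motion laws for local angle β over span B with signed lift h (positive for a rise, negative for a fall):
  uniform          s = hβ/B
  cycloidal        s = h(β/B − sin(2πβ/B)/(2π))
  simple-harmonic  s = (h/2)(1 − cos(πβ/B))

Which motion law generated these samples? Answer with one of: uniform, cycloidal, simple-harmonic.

candidates at β/B = r: uniform s = h·r (linear in β); cycloidal s = h·(r − sin(2πr)/(2π)); simple-harmonic s = (h/2)(1 − cos(πr))
β=9°: printed 0.6372 | uniform 4.5000, cycloidal 0.6372, simple-harmonic 1.6349
β=21°: printed 6.6372 | uniform 10.5000, cycloidal 6.6372, simple-harmonic 8.1901
β=45°: printed 27.2746 | uniform 22.5000, cycloidal 27.2746, simple-harmonic 25.6066
only one law matches every sample → cycloidal

cycloidal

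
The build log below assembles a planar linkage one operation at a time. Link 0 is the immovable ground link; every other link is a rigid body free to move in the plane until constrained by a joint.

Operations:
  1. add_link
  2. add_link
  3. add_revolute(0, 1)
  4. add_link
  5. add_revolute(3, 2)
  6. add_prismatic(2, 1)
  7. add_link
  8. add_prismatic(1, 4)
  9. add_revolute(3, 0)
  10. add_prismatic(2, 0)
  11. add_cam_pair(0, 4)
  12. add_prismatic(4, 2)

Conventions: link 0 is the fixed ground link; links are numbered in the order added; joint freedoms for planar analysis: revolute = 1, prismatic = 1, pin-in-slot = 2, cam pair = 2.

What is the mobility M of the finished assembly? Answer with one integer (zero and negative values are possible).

(L,J1,J2)=(1,0,0); link0 fixed
link1: (2,0,0)
link2: (3,0,0)
R 0-1 [J1]: (3,1,0)
link3: (4,1,0)
R 3-2 [J1]: (4,2,0)
P 2-1 [J1]: (4,3,0)
link4: (5,3,0)
P 1-4 [J1]: (5,4,0)
R 3-0 [J1]: (5,5,0)
P 2-0 [J1]: (5,6,0)
C 0-4 [J2]: (5,6,1)
P 4-2 [J1]: (5,7,1)
Grübler: 3·4 − 2·7 − 1 = -3

M = -3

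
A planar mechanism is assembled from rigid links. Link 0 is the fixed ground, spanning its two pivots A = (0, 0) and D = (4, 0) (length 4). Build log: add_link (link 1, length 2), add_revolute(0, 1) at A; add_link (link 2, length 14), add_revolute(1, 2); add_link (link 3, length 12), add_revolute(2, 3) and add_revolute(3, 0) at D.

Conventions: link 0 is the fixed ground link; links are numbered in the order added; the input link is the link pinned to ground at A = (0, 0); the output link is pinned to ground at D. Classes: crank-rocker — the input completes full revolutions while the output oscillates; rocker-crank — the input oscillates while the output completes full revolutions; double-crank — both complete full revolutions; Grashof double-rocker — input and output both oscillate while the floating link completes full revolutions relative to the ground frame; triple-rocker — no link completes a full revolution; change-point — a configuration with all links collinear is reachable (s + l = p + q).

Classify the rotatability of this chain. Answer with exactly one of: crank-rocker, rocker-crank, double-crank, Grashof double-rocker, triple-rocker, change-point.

lengths: ground=4, input=2, coupler=14, output=12
sorted: s=2 (shortest), l=14 (longest), p+q=16
s + l = 16 vs p + q = 16
s + l = p + q → change-point (collinear configuration reachable)

change-point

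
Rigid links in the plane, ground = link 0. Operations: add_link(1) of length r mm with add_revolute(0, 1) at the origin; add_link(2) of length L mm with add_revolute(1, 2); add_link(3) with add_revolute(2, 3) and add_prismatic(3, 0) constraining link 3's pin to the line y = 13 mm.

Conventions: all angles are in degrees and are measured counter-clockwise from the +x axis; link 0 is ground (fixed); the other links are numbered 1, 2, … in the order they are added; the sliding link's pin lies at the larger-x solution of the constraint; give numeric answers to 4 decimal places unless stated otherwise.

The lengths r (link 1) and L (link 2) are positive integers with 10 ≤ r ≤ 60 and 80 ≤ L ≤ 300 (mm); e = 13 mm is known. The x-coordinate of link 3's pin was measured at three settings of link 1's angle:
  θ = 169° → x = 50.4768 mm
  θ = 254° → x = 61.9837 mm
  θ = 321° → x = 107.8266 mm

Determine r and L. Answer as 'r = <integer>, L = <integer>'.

constraint per measurement: (x − r cos θ)² + (r sin θ − e)² = L²
subtracting the θ₁ and θ₂ equations cancels the r² and L² terms:
r = (x₁² − x₂²) / (2[(x₁cos θ₁ + e sin θ₁) − (x₂cos θ₂ + e sin θ₂)]) = 37.0000 → r = 37
L² = (x₁ − r cos θ₁)² + (r sin θ₁ − e)² = 7569.0046 → L = 87.0000 → L = 87
check at θ₃=321°: x = 107.8266 (printed 107.8266) ✓

r = 37, L = 87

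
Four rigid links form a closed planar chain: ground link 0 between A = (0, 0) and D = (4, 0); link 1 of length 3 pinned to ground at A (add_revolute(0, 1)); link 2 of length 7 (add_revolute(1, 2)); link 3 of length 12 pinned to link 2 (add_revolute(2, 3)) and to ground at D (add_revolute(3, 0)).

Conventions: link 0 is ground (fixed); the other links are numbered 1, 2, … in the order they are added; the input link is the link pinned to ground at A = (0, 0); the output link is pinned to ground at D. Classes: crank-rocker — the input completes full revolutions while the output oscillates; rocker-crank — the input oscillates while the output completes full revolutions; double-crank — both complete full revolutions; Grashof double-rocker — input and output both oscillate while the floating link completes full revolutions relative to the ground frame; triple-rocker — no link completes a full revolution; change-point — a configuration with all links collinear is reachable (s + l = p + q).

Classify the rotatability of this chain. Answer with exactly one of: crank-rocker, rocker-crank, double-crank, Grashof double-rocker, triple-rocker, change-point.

lengths: ground=4, input=3, coupler=7, output=12
sorted: s=3 (shortest), l=12 (longest), p+q=11
s + l = 15 vs p + q = 11
s + l > p + q → non-Grashof → no link fully rotates → triple-rocker

triple-rocker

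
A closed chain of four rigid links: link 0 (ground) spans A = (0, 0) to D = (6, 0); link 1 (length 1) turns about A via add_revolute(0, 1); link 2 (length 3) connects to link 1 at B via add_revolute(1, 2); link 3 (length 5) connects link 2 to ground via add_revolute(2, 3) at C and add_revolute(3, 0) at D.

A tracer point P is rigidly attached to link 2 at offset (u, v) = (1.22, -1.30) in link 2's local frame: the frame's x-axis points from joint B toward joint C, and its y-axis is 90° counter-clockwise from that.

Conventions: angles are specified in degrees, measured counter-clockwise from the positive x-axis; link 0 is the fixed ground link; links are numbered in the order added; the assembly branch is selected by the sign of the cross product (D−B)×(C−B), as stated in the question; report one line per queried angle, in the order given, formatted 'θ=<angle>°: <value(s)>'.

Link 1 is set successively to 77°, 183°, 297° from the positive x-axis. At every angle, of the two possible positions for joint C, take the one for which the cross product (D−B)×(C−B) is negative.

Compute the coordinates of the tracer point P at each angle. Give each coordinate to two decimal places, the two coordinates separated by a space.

A=(0,0), D=(6.00,0)
θ=77°: B = A + 1.00·(cos77°, sin77°) = (0.2250, 0.9744)
θ=77°: |BD| = 5.8567
θ=77°: circle(B,3.00) ∩ circle(D,5.00): a=1.5624, h=2.5611
θ=77°:   candidates: C₊=(2.1916,3.2398) cross=14.999; C₋=(1.3395,-1.8109) cross=-14.999
θ=77°:   branch - wants cross < 0 → take C=(1.3395,-1.8109) (cross=-14.999)
θ=77°: ex = (C−B)/|BC| = (0.3715,-0.9284); ey = (0.9284,0.3715)
θ=77°: P = B + 1.22·ex + -1.30·ey = (-0.5288,-0.6413)
θ=183°: B = A + 1.00·(cos183°, sin183°) = (-0.9986, -0.0523)
θ=183°: |BD| = 6.9988
θ=183°: circle(B,3.00) ∩ circle(D,5.00): a=2.3564, h=1.8568
θ=183°:   candidates: C₊=(1.3438,1.8220) cross=12.995; C₋=(1.3716,-1.8914) cross=-12.995
θ=183°:   branch - wants cross < 0 → take C=(1.3716,-1.8914) (cross=-12.995)
θ=183°: ex = (C−B)/|BC| = (0.7901,-0.6130); ey = (0.6130,0.7901)
θ=183°: P = B + 1.22·ex + -1.30·ey = (-0.8317,-1.8273)
θ=297°: B = A + 1.00·(cos297°, sin297°) = (0.4540, -0.8910)
θ=297°: |BD| = 5.6171
θ=297°: circle(B,3.00) ∩ circle(D,5.00): a=1.3843, h=2.6615
θ=297°:   candidates: C₊=(1.3986,1.9564) cross=14.950; C₋=(2.2430,-3.2992) cross=-14.950
θ=297°:   branch - wants cross < 0 → take C=(2.2430,-3.2992) (cross=-14.950)
θ=297°: ex = (C−B)/|BC| = (0.5963,-0.8027); ey = (0.8027,0.5963)
θ=297°: P = B + 1.22·ex + -1.30·ey = (0.1380,-2.6456)

θ=77°: -0.53 -0.64
θ=183°: -0.83 -1.83
θ=297°: 0.14 -2.65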